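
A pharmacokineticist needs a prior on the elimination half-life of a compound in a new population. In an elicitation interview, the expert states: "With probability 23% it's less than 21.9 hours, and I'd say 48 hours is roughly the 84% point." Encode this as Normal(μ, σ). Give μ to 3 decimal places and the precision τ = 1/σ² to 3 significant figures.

For Normal(μ,σ), the p-quantile is μ + z_p·σ. Here z_{0.23} = -0.7388, z_{0.84} = 0.9945.
So 21.9 = μ − 0.7388σ and 48 = μ + 0.9945σ.
Subtracting: σ = (48 − 21.9)/(0.9945 − (-0.7388)) = 15.058.
Then μ = 21.9 − (-0.7388)·15.058 = 33.026.
Precision τ = 1/σ² = 1/15.06² = 0.00441.

μ = 33.026, τ = 0.00441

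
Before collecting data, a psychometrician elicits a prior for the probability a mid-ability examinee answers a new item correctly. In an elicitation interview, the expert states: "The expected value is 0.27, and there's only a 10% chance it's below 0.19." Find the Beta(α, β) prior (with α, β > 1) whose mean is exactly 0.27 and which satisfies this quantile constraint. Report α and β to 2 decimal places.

With mean 0.27 fixed, write α = 0.27s, β = 0.73s where s = α+β.
Need P(θ < 0.19) = 0.1 under Beta(0.27s, 0.73s). Normal approximation: (q−m)/√(m(1−m)/s) ≈ z_{0.1} = -1.28, so s ≈ 0.27·0.73·(-1.28)²/(0.19−0.27)² = 50.6.
At s = 50.6: P(θ<0.19) ≈ 0.092. Adjusting to match 0.1 gives s ≈ 47.32.
So α = 0.27·47.32 ≈ 12.78, β = 0.73·47.32 ≈ 34.54.

α ≈ 12.78, β ≈ 34.54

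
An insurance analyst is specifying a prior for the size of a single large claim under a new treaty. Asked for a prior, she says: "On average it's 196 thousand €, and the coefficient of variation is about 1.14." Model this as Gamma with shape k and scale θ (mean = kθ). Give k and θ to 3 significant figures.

k ≈ 0.769, θ ≈ 255

For Gamma(k, scale θ): mean = kθ, variance = kθ², so CV = 1/√k.
CV = 1.14, hence k = 1/CV² = 0.769.
Then θ = mean/k = 196/0.769 = 255.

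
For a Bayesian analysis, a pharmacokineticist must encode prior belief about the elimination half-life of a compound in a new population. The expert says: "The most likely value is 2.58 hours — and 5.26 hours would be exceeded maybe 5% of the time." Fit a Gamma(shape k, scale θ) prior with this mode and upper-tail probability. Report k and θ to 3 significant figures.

k ≈ 6.45, θ ≈ 0.473

Gamma(k,θ) with k>1 has mode (k−1)θ, so θ = 2.58/(k−1).
Need P(X < 5.26) = 0.95 with θ tied to k this way. Start at k = 2, θ = 2.58: P(X<5.26) ≈ 0.604.
Too low — raise k to concentrate. Iterating converges to k ≈ 6.45.
Then θ = 2.58/(6.45−1) ≈ 0.473.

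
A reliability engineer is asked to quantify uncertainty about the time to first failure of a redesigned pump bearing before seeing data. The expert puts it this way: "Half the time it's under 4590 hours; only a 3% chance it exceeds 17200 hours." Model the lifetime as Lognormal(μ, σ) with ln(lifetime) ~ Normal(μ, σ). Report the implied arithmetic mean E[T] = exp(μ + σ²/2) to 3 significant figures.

E[T] ≈ 5870 hours

If T ~ Lognormal(μ,σ) then ln T ~ Normal(μ,σ), so the p-quantile of ln T is μ + z_p·σ.
ln(4590) = 8.432 and ln(17200) = 9.753; z_{0.5} = 0, z_{0.97} = 1.881.
σ = (9.753 − 8.432)/(1.881 − (0)) = 0.702.
μ = 8.432 − (0)·0.702 = 8.432.
E[T] = exp(μ + σ²/2) = exp(8.432 + 0.2467) = 5870 hours.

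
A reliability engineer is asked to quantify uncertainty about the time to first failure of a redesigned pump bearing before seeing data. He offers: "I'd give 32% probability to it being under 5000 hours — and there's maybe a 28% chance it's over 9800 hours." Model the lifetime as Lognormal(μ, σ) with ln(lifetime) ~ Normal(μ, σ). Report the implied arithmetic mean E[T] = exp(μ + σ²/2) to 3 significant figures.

If T ~ Lognormal(μ,σ) then ln T ~ Normal(μ,σ), so the p-quantile of ln T is μ + z_p·σ.
ln(5000) = 8.517 and ln(9800) = 9.19; z_{0.32} = -0.4677, z_{0.72} = 0.5828.
σ = (9.19 − 8.517)/(0.5828 − (-0.4677)) = 0.641.
μ = 8.517 − (-0.4677)·0.641 = 8.817.
E[T] = exp(μ + σ²/2) = exp(8.817 + 0.2052) = 8280 hours.

E[T] ≈ 8280 hours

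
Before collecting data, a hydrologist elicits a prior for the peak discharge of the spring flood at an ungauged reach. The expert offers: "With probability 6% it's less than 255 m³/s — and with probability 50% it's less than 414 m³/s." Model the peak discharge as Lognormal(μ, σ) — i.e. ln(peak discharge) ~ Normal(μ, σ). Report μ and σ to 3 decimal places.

If T ~ Lognormal(μ,σ) then ln T ~ Normal(μ,σ), so the p-quantile of ln T is μ + z_p·σ.
ln(255) = 5.541 and ln(414) = 6.026; z_{0.06} = -1.555, z_{0.5} = 0.
σ = (6.026 − 5.541)/(0 − (-1.555)) = 0.312.
μ = 5.541 − (-1.555)·0.312 = 6.026.

μ ≈ 6.026, σ ≈ 0.312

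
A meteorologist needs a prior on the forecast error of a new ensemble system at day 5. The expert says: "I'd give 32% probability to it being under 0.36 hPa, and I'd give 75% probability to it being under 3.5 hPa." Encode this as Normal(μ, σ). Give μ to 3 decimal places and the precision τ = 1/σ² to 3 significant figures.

μ = 1.646, τ = 0.132

For Normal(μ,σ), the p-quantile is μ + z_p·σ. Here z_{0.32} = -0.4677, z_{0.75} = 0.6745.
So 0.36 = μ − 0.4677σ and 3.5 = μ + 0.6745σ.
Subtracting: σ = (3.5 − 0.36)/(0.6745 − (-0.4677)) = 2.749.
Then μ = 0.36 − (-0.4677)·2.749 = 1.646.
Precision τ = 1/σ² = 1/2.749² = 0.132.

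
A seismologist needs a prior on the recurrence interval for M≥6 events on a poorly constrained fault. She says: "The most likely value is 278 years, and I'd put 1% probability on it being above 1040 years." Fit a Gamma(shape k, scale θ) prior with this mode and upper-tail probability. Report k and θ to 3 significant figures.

Gamma(k,θ) with k>1 has mode (k−1)θ, so θ = 278/(k−1).
Need P(X < 1040) = 0.99 with θ tied to k this way. Start at k = 2, θ = 278: P(X<1040) ≈ 0.887.
Too low — raise k to concentrate. Iterating converges to k ≈ 3.45.
Then θ = 278/(3.45−1) ≈ 114.

k ≈ 3.45, θ ≈ 114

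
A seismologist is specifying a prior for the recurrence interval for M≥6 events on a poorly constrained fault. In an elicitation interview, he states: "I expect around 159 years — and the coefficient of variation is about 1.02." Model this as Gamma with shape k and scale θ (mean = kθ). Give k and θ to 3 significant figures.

k ≈ 0.961, θ ≈ 165

For Gamma(k, scale θ): mean = kθ, variance = kθ², so CV = 1/√k.
CV = 1.02, hence k = 1/CV² = 0.961.
Then θ = mean/k = 159/0.961 = 165.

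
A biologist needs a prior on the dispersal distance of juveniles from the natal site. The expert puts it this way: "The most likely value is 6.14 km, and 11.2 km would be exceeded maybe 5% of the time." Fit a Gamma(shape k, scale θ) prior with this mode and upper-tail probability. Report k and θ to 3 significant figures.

k ≈ 8.71, θ ≈ 0.796

Gamma(k,θ) with k>1 has mode (k−1)θ, so θ = 6.14/(k−1).
Need P(X < 11.2) = 0.95 with θ tied to k this way. Start at k = 2, θ = 6.14: P(X<11.2) ≈ 0.544.
Too low — raise k to concentrate. Iterating converges to k ≈ 8.71.
Then θ = 6.14/(8.71−1) ≈ 0.796.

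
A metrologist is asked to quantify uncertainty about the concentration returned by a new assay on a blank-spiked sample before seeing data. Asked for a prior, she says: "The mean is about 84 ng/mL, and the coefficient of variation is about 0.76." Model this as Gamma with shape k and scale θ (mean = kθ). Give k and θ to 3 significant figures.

For Gamma(k, scale θ): mean = kθ, variance = kθ², so CV = 1/√k.
CV = 0.76, hence k = 1/CV² = 1.73.
Then θ = mean/k = 84/1.73 = 48.5.

k ≈ 1.73, θ ≈ 48.5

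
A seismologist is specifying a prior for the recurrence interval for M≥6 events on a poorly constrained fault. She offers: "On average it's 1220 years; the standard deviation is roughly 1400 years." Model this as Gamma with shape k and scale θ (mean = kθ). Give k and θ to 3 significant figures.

k ≈ 0.759, θ ≈ 1610

For Gamma(k, scale θ): mean = kθ, variance = kθ², so CV = 1/√k.
CV = SD/mean = 1400/1220 = 1.148, hence k = 1/CV² = 0.759.
Then θ = mean/k = 1220/0.759 = 1610.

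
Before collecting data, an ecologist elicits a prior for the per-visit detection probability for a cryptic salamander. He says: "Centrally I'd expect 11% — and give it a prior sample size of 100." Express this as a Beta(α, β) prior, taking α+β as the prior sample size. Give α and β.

α = 11, β = 89

Under the effective-sample-size interpretation, Beta(α, β) has prior mean α/(α+β) and prior sample size α+β.
So α+β = 100 and α/(α+β) = 0.11, giving α = 0.11·100 = 11 and β = 100 − 11 = 89.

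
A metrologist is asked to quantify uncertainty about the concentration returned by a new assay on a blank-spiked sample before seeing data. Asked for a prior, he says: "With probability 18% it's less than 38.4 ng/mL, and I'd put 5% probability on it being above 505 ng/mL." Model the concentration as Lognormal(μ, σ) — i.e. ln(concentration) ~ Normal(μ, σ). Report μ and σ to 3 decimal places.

μ ≈ 4.569, σ ≈ 1.006

If T ~ Lognormal(μ,σ) then ln T ~ Normal(μ,σ), so the p-quantile of ln T is μ + z_p·σ.
ln(38.4) = 3.648 and ln(505) = 6.225; z_{0.18} = -0.9154, z_{0.95} = 1.645.
σ = (6.225 − 3.648)/(1.645 − (-0.9154)) = 1.006.
μ = 3.648 − (-0.9154)·1.006 = 4.569.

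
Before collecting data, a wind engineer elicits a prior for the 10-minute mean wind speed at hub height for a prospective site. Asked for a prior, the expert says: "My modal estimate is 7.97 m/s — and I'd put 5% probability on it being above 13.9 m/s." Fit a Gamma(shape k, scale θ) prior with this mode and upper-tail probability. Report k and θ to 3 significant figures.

Gamma(k,θ) with k>1 has mode (k−1)θ, so θ = 7.97/(k−1).
Need P(X < 13.9) = 0.95 with θ tied to k this way. Start at k = 2, θ = 7.97: P(X<13.9) ≈ 0.520.
Too low — raise k to concentrate. Iterating converges to k ≈ 10.
Then θ = 7.97/(10−1) ≈ 0.884.

k ≈ 10, θ ≈ 0.884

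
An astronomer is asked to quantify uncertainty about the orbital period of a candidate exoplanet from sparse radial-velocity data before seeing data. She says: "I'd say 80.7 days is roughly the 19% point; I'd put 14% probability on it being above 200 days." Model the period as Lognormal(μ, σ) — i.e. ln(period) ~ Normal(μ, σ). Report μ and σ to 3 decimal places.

If T ~ Lognormal(μ,σ) then ln T ~ Normal(μ,σ), so the p-quantile of ln T is μ + z_p·σ.
ln(80.7) = 4.391 and ln(200) = 5.298; z_{0.19} = -0.8779, z_{0.86} = 1.08.
σ = (5.298 − 4.391)/(1.08 − (-0.8779)) = 0.463.
μ = 4.391 − (-0.8779)·0.463 = 4.798.

μ ≈ 4.798, σ ≈ 0.463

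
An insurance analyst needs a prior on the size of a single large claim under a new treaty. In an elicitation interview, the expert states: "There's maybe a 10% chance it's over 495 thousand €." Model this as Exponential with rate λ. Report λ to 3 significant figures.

P(T > 495.0) = e^(−λ·495.0) = 0.1, so λ = −ln(0.1)/495.0 = 0.00465.

λ ≈ 0.00465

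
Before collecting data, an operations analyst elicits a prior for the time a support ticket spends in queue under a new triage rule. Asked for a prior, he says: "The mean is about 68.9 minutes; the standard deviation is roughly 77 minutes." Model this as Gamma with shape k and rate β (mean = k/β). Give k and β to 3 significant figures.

k ≈ 0.801, β ≈ 0.0116

For Gamma(k, rate β): mean = k/β, variance = k/β², so CV = 1/√k.
CV = SD/mean = 77/68.9 = 1.118, hence k = 1/CV² = 0.801.
Then β = k/mean = 0.801/68.9 = 0.0116.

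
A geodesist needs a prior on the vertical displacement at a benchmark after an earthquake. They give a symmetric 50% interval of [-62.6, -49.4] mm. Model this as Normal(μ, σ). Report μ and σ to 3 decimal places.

μ = -56.000, σ = 9.785

A symmetric 50% interval runs μ ± z·σ with z = 0.6745.
Half-width = 6.6, so σ = 6.6/0.6745 = 9.785.
μ is the interval midpoint, -56.000.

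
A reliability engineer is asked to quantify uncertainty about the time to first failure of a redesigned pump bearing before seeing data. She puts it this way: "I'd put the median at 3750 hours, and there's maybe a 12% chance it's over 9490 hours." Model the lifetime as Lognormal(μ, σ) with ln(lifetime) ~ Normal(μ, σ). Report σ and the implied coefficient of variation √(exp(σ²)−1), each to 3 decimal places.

If T ~ Lognormal(μ,σ) then ln T ~ Normal(μ,σ), so the p-quantile of ln T is μ + z_p·σ.
ln(3750) = 8.23 and ln(9490) = 9.158; z_{0.5} = 0, z_{0.88} = 1.175.
σ = (9.158 − 8.23)/(1.175 − (0)) = 0.790.
μ = 8.23 − (0)·0.790 = 8.230.
CV = √(exp(σ²)−1) = √(exp(0.6244)−1) = 0.931.

σ ≈ 0.790, CV ≈ 0.931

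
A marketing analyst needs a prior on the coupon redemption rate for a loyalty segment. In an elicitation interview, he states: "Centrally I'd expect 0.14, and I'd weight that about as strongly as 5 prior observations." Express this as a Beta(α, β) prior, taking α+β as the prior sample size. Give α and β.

α = 0.7, β = 4.3

Under the effective-sample-size interpretation, Beta(α, β) has prior mean α/(α+β) and prior sample size α+β.
So α+β = 5 and α/(α+β) = 0.14, giving α = 0.14·5 = 0.7 and β = 5 − 0.7 = 4.3.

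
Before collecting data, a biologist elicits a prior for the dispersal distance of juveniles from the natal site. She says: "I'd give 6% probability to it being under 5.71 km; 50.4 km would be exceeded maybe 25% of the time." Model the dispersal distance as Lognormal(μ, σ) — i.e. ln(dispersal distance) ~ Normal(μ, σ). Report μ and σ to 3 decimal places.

μ ≈ 3.261, σ ≈ 0.977

If T ~ Lognormal(μ,σ) then ln T ~ Normal(μ,σ), so the p-quantile of ln T is μ + z_p·σ.
ln(5.71) = 1.742 and ln(50.4) = 3.92; z_{0.06} = -1.555, z_{0.75} = 0.6745.
σ = (3.92 − 1.742)/(0.6745 − (-1.555)) = 0.977.
μ = 1.742 − (-1.555)·0.977 = 3.261.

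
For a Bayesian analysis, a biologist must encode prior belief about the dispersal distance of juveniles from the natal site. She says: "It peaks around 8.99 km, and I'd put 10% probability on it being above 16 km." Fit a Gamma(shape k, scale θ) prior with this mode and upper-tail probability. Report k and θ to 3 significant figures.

k ≈ 6.72, θ ≈ 1.57

Gamma(k,θ) with k>1 has mode (k−1)θ, so θ = 8.99/(k−1).
Need P(X < 16) = 0.9 with θ tied to k this way. Start at k = 2, θ = 8.99: P(X<16) ≈ 0.531.
Too low — raise k to concentrate. Iterating converges to k ≈ 6.72.
Then θ = 8.99/(6.72−1) ≈ 1.57.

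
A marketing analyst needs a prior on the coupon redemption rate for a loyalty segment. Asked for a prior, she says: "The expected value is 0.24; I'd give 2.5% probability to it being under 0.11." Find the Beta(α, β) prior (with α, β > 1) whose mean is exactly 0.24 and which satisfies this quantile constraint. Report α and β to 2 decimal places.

With mean 0.24 fixed, write α = 0.24s, β = 0.76s where s = α+β.
Need P(θ < 0.11) = 0.025 under Beta(0.24s, 0.76s). Normal approximation: (q−m)/√(m(1−m)/s) ≈ z_{0.025} = -1.96, so s ≈ 0.24·0.76·(-1.96)²/(0.11−0.24)² = 41.5.
At s = 41.5: P(θ<0.11) ≈ 0.011. Adjusting to match 0.025 gives s ≈ 31.28.
So α = 0.24·31.28 ≈ 7.51, β = 0.76·31.28 ≈ 23.77.

α ≈ 7.51, β ≈ 23.77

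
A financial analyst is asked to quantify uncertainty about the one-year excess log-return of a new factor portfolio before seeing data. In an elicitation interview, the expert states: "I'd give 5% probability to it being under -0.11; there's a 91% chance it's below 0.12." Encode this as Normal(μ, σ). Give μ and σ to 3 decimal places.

The p-quantile of Normal(μ,σ) is μ + z_p·σ, with z_{0.05} = -1.645 and z_{0.91} = 1.341.
Eliminate σ: μ = (z₂·x₁ − z₁·x₂)/(z₂ − z₁) = (1.341·-0.11 − (-1.645)·0.12)/2.986 = 0.017.
Then σ = (x₂ − x₁)/(z₂ − z₁) = (0.12 − -0.11)/2.986 = 0.077.

μ = 0.017, σ = 0.077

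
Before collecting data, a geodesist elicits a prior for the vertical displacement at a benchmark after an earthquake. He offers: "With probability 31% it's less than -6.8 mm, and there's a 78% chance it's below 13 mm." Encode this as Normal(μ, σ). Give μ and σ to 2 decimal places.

μ = 0.94, σ = 15.61

The p-quantile of Normal(μ,σ) is μ + z_p·σ, with z_{0.31} = -0.4959 and z_{0.78} = 0.7722.
Eliminate σ: μ = (z₂·x₁ − z₁·x₂)/(z₂ − z₁) = (0.7722·-6.8 − (-0.4959)·13)/1.268 = 0.94.
Then σ = (x₂ − x₁)/(z₂ − z₁) = (13 − -6.8)/1.268 = 15.61.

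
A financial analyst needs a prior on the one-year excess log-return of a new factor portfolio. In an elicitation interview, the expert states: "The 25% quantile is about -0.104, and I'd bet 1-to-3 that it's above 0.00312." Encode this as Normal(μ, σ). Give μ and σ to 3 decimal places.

The p-quantile of Normal(μ,σ) is μ + z_p·σ, with z_{0.25} = -0.6745 and z_{0.75} = 0.6745.
Eliminate σ: μ = (z₂·x₁ − z₁·x₂)/(z₂ − z₁) = (0.6745·-0.104 − (-0.6745)·0.00312)/1.349 = -0.050.
Then σ = (x₂ − x₁)/(z₂ − z₁) = (0.00312 − -0.104)/1.349 = 0.079.

μ = -0.050, σ = 0.079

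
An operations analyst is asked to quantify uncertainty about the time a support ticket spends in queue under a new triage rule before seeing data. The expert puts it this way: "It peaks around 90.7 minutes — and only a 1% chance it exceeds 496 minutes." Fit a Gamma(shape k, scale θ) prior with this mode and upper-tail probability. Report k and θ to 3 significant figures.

k ≈ 2.32, θ ≈ 68.6

Gamma(k,θ) with k>1 has mode (k−1)θ, so θ = 90.7/(k−1).
Need P(X < 496) = 0.99 with θ tied to k this way. Start at k = 2, θ = 90.7: P(X<496) ≈ 0.973.
Too low — raise k to concentrate. Iterating converges to k ≈ 2.32.
Then θ = 90.7/(2.32−1) ≈ 68.6.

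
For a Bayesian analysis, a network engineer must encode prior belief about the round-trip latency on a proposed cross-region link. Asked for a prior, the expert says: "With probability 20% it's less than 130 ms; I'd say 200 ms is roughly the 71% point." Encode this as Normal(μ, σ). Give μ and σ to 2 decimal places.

μ = 172.23, σ = 50.18

For Normal(μ,σ), the p-quantile is μ + z_p·σ. Here z_{0.2} = -0.8416, z_{0.71} = 0.5534.
So 130 = μ − 0.8416σ and 200 = μ + 0.5534σ.
Subtracting: σ = (200 − 130)/(0.5534 − (-0.8416)) = 50.18.
Then μ = 130 − (-0.8416)·50.18 = 172.23.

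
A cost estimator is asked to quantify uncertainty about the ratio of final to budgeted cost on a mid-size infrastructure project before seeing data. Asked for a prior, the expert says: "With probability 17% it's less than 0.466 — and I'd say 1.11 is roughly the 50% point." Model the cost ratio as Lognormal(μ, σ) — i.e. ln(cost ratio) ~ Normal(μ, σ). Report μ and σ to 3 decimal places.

μ ≈ 0.104, σ ≈ 0.910

If T ~ Lognormal(μ,σ) then ln T ~ Normal(μ,σ), so the p-quantile of ln T is μ + z_p·σ.
ln(0.466) = -0.7636 and ln(1.11) = 0.1044; z_{0.17} = -0.9542, z_{0.5} = 0.
σ = (0.1044 − -0.7636)/(0 − (-0.9542)) = 0.910.
μ = -0.7636 − (-0.9542)·0.910 = 0.104.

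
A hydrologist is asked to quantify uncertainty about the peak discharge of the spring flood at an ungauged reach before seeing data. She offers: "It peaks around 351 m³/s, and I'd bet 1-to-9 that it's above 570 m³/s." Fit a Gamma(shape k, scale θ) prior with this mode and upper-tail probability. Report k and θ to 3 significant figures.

Gamma(k,θ) with k>1 has mode (k−1)θ, so θ = 351/(k−1).
Need P(X < 570) = 0.9 with θ tied to k this way. Start at k = 2, θ = 351: P(X<570) ≈ 0.483.
Too low — raise k to concentrate. Iterating converges to k ≈ 9.01.
Then θ = 351/(9.01−1) ≈ 43.8.

k ≈ 9.01, θ ≈ 43.8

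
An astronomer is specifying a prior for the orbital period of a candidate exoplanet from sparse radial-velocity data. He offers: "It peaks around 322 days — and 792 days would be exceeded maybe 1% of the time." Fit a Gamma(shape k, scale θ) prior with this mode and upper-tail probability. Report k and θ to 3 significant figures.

Gamma(k,θ) with k>1 has mode (k−1)θ, so θ = 322/(k−1).
Need P(X < 792) = 0.99 with θ tied to k this way. Start at k = 2, θ = 322: P(X<792) ≈ 0.704.
Too low — raise k to concentrate. Iterating converges to k ≈ 6.82.
Then θ = 322/(6.82−1) ≈ 55.4.

k ≈ 6.82, θ ≈ 55.4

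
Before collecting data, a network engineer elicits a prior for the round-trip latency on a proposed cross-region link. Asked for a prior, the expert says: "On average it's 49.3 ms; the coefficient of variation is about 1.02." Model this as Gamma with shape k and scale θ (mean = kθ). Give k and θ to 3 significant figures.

k ≈ 0.961, θ ≈ 51.3

For Gamma(k, scale θ): mean = kθ, variance = kθ², so CV = 1/√k.
CV = 1.02, hence k = 1/CV² = 0.961.
Then θ = mean/k = 49.3/0.961 = 51.3.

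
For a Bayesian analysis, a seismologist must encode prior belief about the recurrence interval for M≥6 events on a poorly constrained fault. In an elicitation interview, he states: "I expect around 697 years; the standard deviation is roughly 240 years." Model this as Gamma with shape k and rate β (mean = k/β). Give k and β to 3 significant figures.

For Gamma(k, rate β): mean = k/β, variance = k/β², so CV = 1/√k.
CV = SD/mean = 240/697 = 0.3443, hence k = 1/CV² = 8.43.
Then β = k/mean = 8.43/697 = 0.0121.

k ≈ 8.43, β ≈ 0.0121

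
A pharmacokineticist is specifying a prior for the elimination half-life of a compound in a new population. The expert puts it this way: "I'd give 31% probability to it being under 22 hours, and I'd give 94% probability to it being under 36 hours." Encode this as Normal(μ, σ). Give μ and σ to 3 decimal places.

μ = 25.385, σ = 6.827

The p-quantile of Normal(μ,σ) is μ + z_p·σ, with z_{0.31} = -0.4959 and z_{0.94} = 1.555.
Eliminate σ: μ = (z₂·x₁ − z₁·x₂)/(z₂ − z₁) = (1.555·22 − (-0.4959)·36)/2.051 = 25.385.
Then σ = (x₂ − x₁)/(z₂ − z₁) = (36 − 22)/2.051 = 6.827.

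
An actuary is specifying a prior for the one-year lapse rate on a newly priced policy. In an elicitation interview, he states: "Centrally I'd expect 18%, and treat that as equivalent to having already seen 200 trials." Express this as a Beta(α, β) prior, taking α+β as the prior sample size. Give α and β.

Under the effective-sample-size interpretation, Beta(α, β) has prior mean α/(α+β) and prior sample size α+β.
So α+β = 200 and α/(α+β) = 0.18, giving α = 0.18·200 = 36 and β = 200 − 36 = 164.

α = 36, β = 164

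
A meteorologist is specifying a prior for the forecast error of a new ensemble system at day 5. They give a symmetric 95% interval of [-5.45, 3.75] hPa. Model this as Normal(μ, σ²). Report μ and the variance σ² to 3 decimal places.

μ = -0.850, σ² = 5.508

A symmetric 95% interval runs μ ± z·σ with z = 1.96.
Half-width = 4.6, so σ = 4.6/1.96 = 2.3470 and σ² = 5.508.
μ is the interval midpoint, -0.850.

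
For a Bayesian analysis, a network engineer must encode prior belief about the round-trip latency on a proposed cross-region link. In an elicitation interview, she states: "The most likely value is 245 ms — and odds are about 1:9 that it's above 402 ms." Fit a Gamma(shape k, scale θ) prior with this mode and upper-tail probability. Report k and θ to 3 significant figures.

Gamma(k,θ) with k>1 has mode (k−1)θ, so θ = 245/(k−1).
Need P(X < 402) = 0.9 with θ tied to k this way. Start at k = 2, θ = 245: P(X<402) ≈ 0.488.
Too low — raise k to concentrate. Iterating converges to k ≈ 8.69.
Then θ = 245/(8.69−1) ≈ 31.9.

k ≈ 8.69, θ ≈ 31.9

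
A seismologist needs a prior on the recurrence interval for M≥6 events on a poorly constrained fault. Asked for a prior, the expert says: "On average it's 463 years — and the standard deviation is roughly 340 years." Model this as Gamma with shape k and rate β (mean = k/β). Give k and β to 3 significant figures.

k ≈ 1.85, β ≈ 0.00401

For Gamma(k, rate β): mean = k/β, variance = k/β², so CV = 1/√k.
CV = SD/mean = 340/463 = 0.7343, hence k = 1/CV² = 1.85.
Then β = k/mean = 1.85/463 = 0.00401.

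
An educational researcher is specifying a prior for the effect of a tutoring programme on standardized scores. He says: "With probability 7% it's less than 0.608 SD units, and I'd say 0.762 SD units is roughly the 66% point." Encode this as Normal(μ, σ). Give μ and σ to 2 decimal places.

μ = 0.73, σ = 0.08

For Normal(μ,σ), the p-quantile is μ + z_p·σ. Here z_{0.07} = -1.476, z_{0.66} = 0.4125.
So 0.608 = μ − 1.476σ and 0.762 = μ + 0.4125σ.
Subtracting: σ = (0.762 − 0.608)/(0.4125 − (-1.476)) = 0.08.
Then μ = 0.608 − (-1.476)·0.08 = 0.73.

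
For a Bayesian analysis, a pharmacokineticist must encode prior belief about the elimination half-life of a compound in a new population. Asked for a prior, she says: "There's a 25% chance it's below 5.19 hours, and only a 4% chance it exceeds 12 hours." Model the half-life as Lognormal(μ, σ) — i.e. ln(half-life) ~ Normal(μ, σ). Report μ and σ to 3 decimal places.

μ ≈ 1.880, σ ≈ 0.346

If T ~ Lognormal(μ,σ) then ln T ~ Normal(μ,σ), so the p-quantile of ln T is μ + z_p·σ.
ln(5.19) = 1.647 and ln(12) = 2.485; z_{0.25} = -0.6745, z_{0.96} = 1.751.
σ = (2.485 − 1.647)/(1.751 − (-0.6745)) = 0.346.
μ = 1.647 − (-0.6745)·0.346 = 1.880.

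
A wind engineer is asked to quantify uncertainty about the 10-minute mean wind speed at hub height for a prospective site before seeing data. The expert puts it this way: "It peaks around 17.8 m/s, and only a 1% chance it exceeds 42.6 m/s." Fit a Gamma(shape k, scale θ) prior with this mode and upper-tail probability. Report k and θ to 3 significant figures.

k ≈ 7.22, θ ≈ 2.86

Gamma(k,θ) with k>1 has mode (k−1)θ, so θ = 17.8/(k−1).
Need P(X < 42.6) = 0.99 with θ tied to k this way. Start at k = 2, θ = 17.8: P(X<42.6) ≈ 0.690.
Too low — raise k to concentrate. Iterating converges to k ≈ 7.22.
Then θ = 17.8/(7.22−1) ≈ 2.86.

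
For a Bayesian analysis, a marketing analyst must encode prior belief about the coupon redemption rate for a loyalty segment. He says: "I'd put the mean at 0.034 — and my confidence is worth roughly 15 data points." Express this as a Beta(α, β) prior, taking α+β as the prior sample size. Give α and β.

Under the effective-sample-size interpretation, Beta(α, β) has prior mean α/(α+β) and prior sample size α+β.
So α+β = 15 and α/(α+β) = 0.034, giving α = 0.034·15 = 0.51 and β = 15 − 0.51 = 14.49.

α = 0.51, β = 14.49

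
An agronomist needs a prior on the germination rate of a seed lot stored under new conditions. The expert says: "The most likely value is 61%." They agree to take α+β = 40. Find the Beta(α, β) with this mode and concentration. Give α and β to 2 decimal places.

α = 24.18, β = 15.82

For α,β > 1 the Beta mode is (α−1)/(α+β−2). With α+β = 40, the mode is (α−1)/38.
Set (α−1)/38 = 0.61 → α = 1 + 0.61·38 = 24.18.
β = 40 − α = 15.82.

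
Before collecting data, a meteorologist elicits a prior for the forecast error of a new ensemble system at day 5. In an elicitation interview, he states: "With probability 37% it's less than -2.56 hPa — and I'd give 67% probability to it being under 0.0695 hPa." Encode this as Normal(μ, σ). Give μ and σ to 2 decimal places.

μ = -1.43, σ = 3.41

For Normal(μ,σ), the p-quantile is μ + z_p·σ. Here z_{0.37} = -0.3319, z_{0.67} = 0.4399.
So -2.56 = μ − 0.3319σ and 0.0695 = μ + 0.4399σ.
Subtracting: σ = (0.0695 − -2.56)/(0.4399 − (-0.3319)) = 3.41.
Then μ = -2.56 − (-0.3319)·3.41 = -1.43.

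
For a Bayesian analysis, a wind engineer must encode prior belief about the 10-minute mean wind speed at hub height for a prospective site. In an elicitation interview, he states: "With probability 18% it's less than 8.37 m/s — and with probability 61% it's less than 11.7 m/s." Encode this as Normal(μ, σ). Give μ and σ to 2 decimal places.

μ = 10.92, σ = 2.79

For Normal(μ,σ), the p-quantile is μ + z_p·σ. Here z_{0.18} = -0.9154, z_{0.61} = 0.2793.
So 8.37 = μ − 0.9154σ and 11.7 = μ + 0.2793σ.
Subtracting: σ = (11.7 − 8.37)/(0.2793 − (-0.9154)) = 2.79.
Then μ = 8.37 − (-0.9154)·2.79 = 10.92.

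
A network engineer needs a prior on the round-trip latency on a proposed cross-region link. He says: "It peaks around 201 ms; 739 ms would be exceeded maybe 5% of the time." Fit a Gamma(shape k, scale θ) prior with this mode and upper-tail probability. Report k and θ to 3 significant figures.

k ≈ 2.51, θ ≈ 133

Gamma(k,θ) with k>1 has mode (k−1)θ, so θ = 201/(k−1).
Need P(X < 739) = 0.95 with θ tied to k this way. Start at k = 2, θ = 201: P(X<739) ≈ 0.882.
Too low — raise k to concentrate. Iterating converges to k ≈ 2.51.
Then θ = 201/(2.51−1) ≈ 133.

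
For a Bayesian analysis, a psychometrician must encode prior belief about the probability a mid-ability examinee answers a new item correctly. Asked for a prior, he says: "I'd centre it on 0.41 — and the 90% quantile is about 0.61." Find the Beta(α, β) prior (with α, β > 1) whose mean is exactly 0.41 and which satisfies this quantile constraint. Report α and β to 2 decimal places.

With mean 0.41 fixed, write α = 0.41s, β = 0.59s where s = α+β.
Need P(θ < 0.61) = 0.9 under Beta(0.41s, 0.59s). Normal approximation: (q−m)/√(m(1−m)/s) ≈ z_{0.9} = 1.28, so s ≈ 0.41·0.59·(1.28)²/(0.61−0.41)² = 9.9.
At s = 9.9: P(θ<0.61) ≈ 0.899. Adjusting to match 0.9 gives s ≈ 9.98.
So α = 0.41·9.98 ≈ 4.09, β = 0.59·9.98 ≈ 5.89.

α ≈ 4.09, β ≈ 5.89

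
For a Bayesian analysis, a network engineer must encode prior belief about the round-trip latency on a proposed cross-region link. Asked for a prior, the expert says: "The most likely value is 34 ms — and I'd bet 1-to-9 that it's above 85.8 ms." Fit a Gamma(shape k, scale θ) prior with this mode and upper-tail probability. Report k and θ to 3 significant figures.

k ≈ 3.24, θ ≈ 15.2

Gamma(k,θ) with k>1 has mode (k−1)θ, so θ = 34/(k−1).
Need P(X < 85.8) = 0.9 with θ tied to k this way. Start at k = 2, θ = 34: P(X<85.8) ≈ 0.717.
Too low — raise k to concentrate. Iterating converges to k ≈ 3.24.
Then θ = 34/(3.24−1) ≈ 15.2.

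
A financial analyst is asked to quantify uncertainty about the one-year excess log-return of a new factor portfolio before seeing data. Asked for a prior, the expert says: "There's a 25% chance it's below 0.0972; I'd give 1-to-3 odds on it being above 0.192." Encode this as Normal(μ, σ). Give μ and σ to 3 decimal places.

The p-quantile of Normal(μ,σ) is μ + z_p·σ, with z_{0.25} = -0.6745 and z_{0.75} = 0.6745.
Eliminate σ: μ = (z₂·x₁ − z₁·x₂)/(z₂ − z₁) = (0.6745·0.0972 − (-0.6745)·0.192)/1.349 = 0.145.
Then σ = (x₂ − x₁)/(z₂ − z₁) = (0.192 − 0.0972)/1.349 = 0.070.

μ = 0.145, σ = 0.070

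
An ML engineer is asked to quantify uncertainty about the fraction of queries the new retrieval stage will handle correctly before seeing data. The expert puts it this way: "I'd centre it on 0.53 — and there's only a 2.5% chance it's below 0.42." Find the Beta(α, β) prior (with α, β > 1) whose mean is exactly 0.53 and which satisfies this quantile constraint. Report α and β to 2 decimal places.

With mean 0.53 fixed, write α = 0.53s, β = 0.47s where s = α+β.
Need P(θ < 0.42) = 0.025 under Beta(0.53s, 0.47s). Normal approximation: (q−m)/√(m(1−m)/s) ≈ z_{0.025} = -1.96, so s ≈ 0.53·0.47·(-1.96)²/(0.42−0.53)² = 79.1.
At s = 79.1: P(θ<0.42) ≈ 0.025. Adjusting to match 0.025 gives s ≈ 78.69.
So α = 0.53·78.69 ≈ 41.71, β = 0.47·78.69 ≈ 36.98.

α ≈ 41.71, β ≈ 36.98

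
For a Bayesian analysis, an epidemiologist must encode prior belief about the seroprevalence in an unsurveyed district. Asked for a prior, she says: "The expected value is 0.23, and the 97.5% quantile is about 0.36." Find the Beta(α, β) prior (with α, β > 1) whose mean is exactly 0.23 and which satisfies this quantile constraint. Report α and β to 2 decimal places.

With mean 0.23 fixed, write α = 0.23s, β = 0.77s where s = α+β.
Need P(θ < 0.36) = 0.975 under Beta(0.23s, 0.77s). Normal approximation: (q−m)/√(m(1−m)/s) ≈ z_{0.975} = 1.96, so s ≈ 0.23·0.77·(1.96)²/(0.36−0.23)² = 40.3.
At s = 40.3: P(θ<0.36) ≈ 0.967. Adjusting to match 0.975 gives s ≈ 46.32.
So α = 0.23·46.32 ≈ 10.65, β = 0.77·46.32 ≈ 35.67.

α ≈ 10.65, β ≈ 35.67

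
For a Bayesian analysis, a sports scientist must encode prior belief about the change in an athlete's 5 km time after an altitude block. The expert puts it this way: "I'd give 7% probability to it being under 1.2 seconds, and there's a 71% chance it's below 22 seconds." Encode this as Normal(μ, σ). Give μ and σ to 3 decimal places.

μ = 16.328, σ = 10.250

For Normal(μ,σ), the p-quantile is μ + z_p·σ. Here z_{0.07} = -1.476, z_{0.71} = 0.5534.
So 1.2 = μ − 1.476σ and 22 = μ + 0.5534σ.
Subtracting: σ = (22 − 1.2)/(0.5534 − (-1.476)) = 10.250.
Then μ = 1.2 − (-1.476)·10.250 = 16.328.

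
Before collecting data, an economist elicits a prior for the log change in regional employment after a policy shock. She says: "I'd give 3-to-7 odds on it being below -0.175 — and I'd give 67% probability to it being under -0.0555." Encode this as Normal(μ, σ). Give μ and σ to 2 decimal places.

For Normal(μ,σ), the p-quantile is μ + z_p·σ. Here z_{0.3} = -0.5244, z_{0.67} = 0.4399.
So -0.175 = μ − 0.5244σ and -0.0555 = μ + 0.4399σ.
Subtracting: σ = (-0.0555 − -0.175)/(0.4399 − (-0.5244)) = 0.12.
Then μ = -0.175 − (-0.5244)·0.12 = -0.11.

μ = -0.11, σ = 0.12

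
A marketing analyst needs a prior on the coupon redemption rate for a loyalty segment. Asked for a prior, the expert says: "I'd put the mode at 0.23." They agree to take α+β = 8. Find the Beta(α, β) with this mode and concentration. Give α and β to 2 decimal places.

α = 2.38, β = 5.62

For α,β > 1 the Beta mode is (α−1)/(α+β−2). With α+β = 8, the mode is (α−1)/6.
Set (α−1)/6 = 0.23 → α = 1 + 0.23·6 = 2.38.
β = 8 − α = 5.62.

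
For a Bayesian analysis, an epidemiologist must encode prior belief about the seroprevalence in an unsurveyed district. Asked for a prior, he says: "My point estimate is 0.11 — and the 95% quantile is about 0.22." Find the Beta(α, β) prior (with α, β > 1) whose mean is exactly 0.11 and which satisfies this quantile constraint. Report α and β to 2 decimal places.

α ≈ 3.04, β ≈ 24.59

With mean 0.11 fixed, write α = 0.11s, β = 0.89s where s = α+β.
Need P(θ < 0.22) = 0.95 under Beta(0.11s, 0.89s). Normal approximation: (q−m)/√(m(1−m)/s) ≈ z_{0.95} = 1.64, so s ≈ 0.11·0.89·(1.64)²/(0.22−0.11)² = 21.9.
At s = 21.9: P(θ<0.22) ≈ 0.933. Adjusting to match 0.95 gives s ≈ 27.63.
So α = 0.11·27.63 ≈ 3.04, β = 0.89·27.63 ≈ 24.59.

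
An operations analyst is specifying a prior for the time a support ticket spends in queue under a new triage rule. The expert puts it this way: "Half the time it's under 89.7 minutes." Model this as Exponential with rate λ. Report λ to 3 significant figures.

Exponential median = ln 2 / λ, so λ = ln 2 / 89.7 = 0.00773.

λ ≈ 0.00773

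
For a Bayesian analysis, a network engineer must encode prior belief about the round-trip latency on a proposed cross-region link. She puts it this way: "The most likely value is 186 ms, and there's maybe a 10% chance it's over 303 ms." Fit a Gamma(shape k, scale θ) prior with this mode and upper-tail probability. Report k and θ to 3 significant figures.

k ≈ 8.91, θ ≈ 23.5

Gamma(k,θ) with k>1 has mode (k−1)θ, so θ = 186/(k−1).
Need P(X < 303) = 0.9 with θ tied to k this way. Start at k = 2, θ = 186: P(X<303) ≈ 0.484.
Too low — raise k to concentrate. Iterating converges to k ≈ 8.91.
Then θ = 186/(8.91−1) ≈ 23.5.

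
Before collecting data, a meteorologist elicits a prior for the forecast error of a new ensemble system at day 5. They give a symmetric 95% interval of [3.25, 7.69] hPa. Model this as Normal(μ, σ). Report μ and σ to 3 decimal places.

A symmetric 95% interval runs μ ± z·σ with z = 1.96.
Half-width = 2.22, so σ = 2.22/1.96 = 1.133.
μ is the interval midpoint, 5.470.

μ = 5.470, σ = 1.133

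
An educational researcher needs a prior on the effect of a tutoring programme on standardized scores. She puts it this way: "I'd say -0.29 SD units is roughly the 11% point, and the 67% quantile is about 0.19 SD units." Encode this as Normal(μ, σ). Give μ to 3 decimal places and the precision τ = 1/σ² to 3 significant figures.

μ = 0.063, τ = 12.1

The p-quantile of Normal(μ,σ) is μ + z_p·σ, with z_{0.11} = -1.227 and z_{0.67} = 0.4399.
Eliminate σ: μ = (z₂·x₁ − z₁·x₂)/(z₂ − z₁) = (0.4399·-0.29 − (-1.227)·0.19)/1.666 = 0.063.
Then σ = (x₂ − x₁)/(z₂ − z₁) = (0.19 − -0.29)/1.666 = 0.288.
Precision τ = 1/σ² = 1/0.288² = 12.1.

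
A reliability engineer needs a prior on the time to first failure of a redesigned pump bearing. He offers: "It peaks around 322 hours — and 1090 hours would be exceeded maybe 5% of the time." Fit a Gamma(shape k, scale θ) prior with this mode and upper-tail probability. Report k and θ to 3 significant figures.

Gamma(k,θ) with k>1 has mode (k−1)θ, so θ = 322/(k−1).
Need P(X < 1090) = 0.95 with θ tied to k this way. Start at k = 2, θ = 322: P(X<1090) ≈ 0.851.
Too low — raise k to concentrate. Iterating converges to k ≈ 2.75.
Then θ = 322/(2.75−1) ≈ 184.

k ≈ 2.75, θ ≈ 184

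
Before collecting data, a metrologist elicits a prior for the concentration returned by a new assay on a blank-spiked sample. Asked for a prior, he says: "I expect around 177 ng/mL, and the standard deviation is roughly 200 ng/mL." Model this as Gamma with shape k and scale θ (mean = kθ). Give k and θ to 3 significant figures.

For Gamma(k, scale θ): mean = kθ, variance = kθ², so CV = 1/√k.
CV = SD/mean = 200/177 = 1.13, hence k = 1/CV² = 0.783.
Then θ = mean/k = 177/0.783 = 226.

k ≈ 0.783, θ ≈ 226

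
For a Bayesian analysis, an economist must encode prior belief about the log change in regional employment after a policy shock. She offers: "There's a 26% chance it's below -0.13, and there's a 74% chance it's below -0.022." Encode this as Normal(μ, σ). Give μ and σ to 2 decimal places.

μ = -0.08, σ = 0.08

For Normal(μ,σ), the p-quantile is μ + z_p·σ. Here z_{0.26} = -0.6433, z_{0.74} = 0.6433.
So -0.13 = μ − 0.6433σ and -0.022 = μ + 0.6433σ.
Subtracting: σ = (-0.022 − -0.13)/(0.6433 − (-0.6433)) = 0.08.
Then μ = -0.13 − (-0.6433)·0.08 = -0.08.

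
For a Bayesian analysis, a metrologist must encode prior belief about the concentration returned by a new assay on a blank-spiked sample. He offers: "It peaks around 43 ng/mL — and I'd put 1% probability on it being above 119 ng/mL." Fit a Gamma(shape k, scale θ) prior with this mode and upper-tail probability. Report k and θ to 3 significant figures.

k ≈ 5.43, θ ≈ 9.71

Gamma(k,θ) with k>1 has mode (k−1)θ, so θ = 43/(k−1).
Need P(X < 119) = 0.99 with θ tied to k this way. Start at k = 2, θ = 43: P(X<119) ≈ 0.763.
Too low — raise k to concentrate. Iterating converges to k ≈ 5.43.
Then θ = 43/(5.43−1) ≈ 9.71.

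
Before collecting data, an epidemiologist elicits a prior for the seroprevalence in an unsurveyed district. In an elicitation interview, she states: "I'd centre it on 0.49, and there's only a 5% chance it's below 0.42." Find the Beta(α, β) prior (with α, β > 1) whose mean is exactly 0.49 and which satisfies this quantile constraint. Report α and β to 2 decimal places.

With mean 0.49 fixed, write α = 0.49s, β = 0.51s where s = α+β.
Need P(θ < 0.42) = 0.05 under Beta(0.49s, 0.51s). Normal approximation: (q−m)/√(m(1−m)/s) ≈ z_{0.05} = -1.64, so s ≈ 0.49·0.51·(-1.64)²/(0.42−0.49)² = 138.0.
At s = 138.0: P(θ<0.42) ≈ 0.049. Adjusting to match 0.05 gives s ≈ 136.79.
So α = 0.49·136.79 ≈ 67.03, β = 0.51·136.79 ≈ 69.77.

α ≈ 67.03, β ≈ 69.77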